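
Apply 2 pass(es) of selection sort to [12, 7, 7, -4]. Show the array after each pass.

Pass 1: Select minimum -4 at index 3, swap -> [-4, 7, 7, 12]
Pass 2: Select minimum 7 at index 1, swap -> [-4, 7, 7, 12]


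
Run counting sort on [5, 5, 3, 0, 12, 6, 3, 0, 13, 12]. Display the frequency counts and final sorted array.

Count array: [2, 0, 0, 2, 0, 2, 1, 0, 0, 0, 0, 0, 2, 1]
(count[i] = number of elements equal to i)
Cumulative count: [2, 2, 2, 4, 4, 6, 7, 7, 7, 7, 7, 7, 9, 10]
Sorted: [0, 0, 3, 3, 5, 5, 6, 12, 12, 13]


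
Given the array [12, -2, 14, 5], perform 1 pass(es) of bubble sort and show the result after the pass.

After pass 1: [-2, 12, 5, 14] (2 swaps)
Total swaps: 2


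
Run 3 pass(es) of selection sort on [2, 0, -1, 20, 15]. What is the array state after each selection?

Pass 1: Select minimum -1 at index 2, swap -> [-1, 0, 2, 20, 15]
Pass 2: Select minimum 0 at index 1, swap -> [-1, 0, 2, 20, 15]
Pass 3: Select minimum 2 at index 2, swap -> [-1, 0, 2, 20, 15]


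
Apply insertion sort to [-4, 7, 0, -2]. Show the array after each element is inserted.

First element -4 is already 'sorted'
Insert 7: shifted 0 elements -> [-4, 7, 0, -2]
Insert 0: shifted 1 elements -> [-4, 0, 7, -2]
Insert -2: shifted 2 elements -> [-4, -2, 0, 7]


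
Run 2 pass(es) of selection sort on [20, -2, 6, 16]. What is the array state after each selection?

Pass 1: Select minimum -2 at index 1, swap -> [-2, 20, 6, 16]
Pass 2: Select minimum 6 at index 2, swap -> [-2, 6, 20, 16]


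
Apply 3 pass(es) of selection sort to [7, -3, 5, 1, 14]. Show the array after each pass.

Pass 1: Select minimum -3 at index 1, swap -> [-3, 7, 5, 1, 14]
Pass 2: Select minimum 1 at index 3, swap -> [-3, 1, 5, 7, 14]
Pass 3: Select minimum 5 at index 2, swap -> [-3, 1, 5, 7, 14]


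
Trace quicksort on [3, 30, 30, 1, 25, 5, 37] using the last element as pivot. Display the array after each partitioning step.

Partition 1: pivot=37 at index 6 -> [3, 30, 30, 1, 25, 5, 37]
Partition 2: pivot=5 at index 2 -> [3, 1, 5, 30, 25, 30, 37]
Partition 3: pivot=1 at index 0 -> [1, 3, 5, 30, 25, 30, 37]
Partition 4: pivot=30 at index 5 -> [1, 3, 5, 30, 25, 30, 37]
Partition 5: pivot=25 at index 3 -> [1, 3, 5, 25, 30, 30, 37]


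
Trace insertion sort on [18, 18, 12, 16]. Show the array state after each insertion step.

First element 18 is already 'sorted'
Insert 18: shifted 0 elements -> [18, 18, 12, 16]
Insert 12: shifted 2 elements -> [12, 18, 18, 16]
Insert 16: shifted 2 elements -> [12, 16, 18, 18]


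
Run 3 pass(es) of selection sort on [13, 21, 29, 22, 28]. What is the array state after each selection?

Pass 1: Select minimum 13 at index 0, swap -> [13, 21, 29, 22, 28]
Pass 2: Select minimum 21 at index 1, swap -> [13, 21, 29, 22, 28]
Pass 3: Select minimum 22 at index 3, swap -> [13, 21, 22, 29, 28]


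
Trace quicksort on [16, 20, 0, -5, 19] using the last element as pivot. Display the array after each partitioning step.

Partition 1: pivot=19 at index 3 -> [16, 0, -5, 19, 20]
Partition 2: pivot=-5 at index 0 -> [-5, 0, 16, 19, 20]
Partition 3: pivot=16 at index 2 -> [-5, 0, 16, 19, 20]


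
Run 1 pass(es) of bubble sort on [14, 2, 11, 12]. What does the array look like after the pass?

After pass 1: [2, 11, 12, 14] (3 swaps)
Total swaps: 3


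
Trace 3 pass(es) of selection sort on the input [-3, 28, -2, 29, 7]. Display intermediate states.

Pass 1: Select minimum -3 at index 0, swap -> [-3, 28, -2, 29, 7]
Pass 2: Select minimum -2 at index 2, swap -> [-3, -2, 28, 29, 7]
Pass 3: Select minimum 7 at index 4, swap -> [-3, -2, 7, 29, 28]


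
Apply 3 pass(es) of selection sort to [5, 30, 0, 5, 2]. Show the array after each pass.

Pass 1: Select minimum 0 at index 2, swap -> [0, 30, 5, 5, 2]
Pass 2: Select minimum 2 at index 4, swap -> [0, 2, 5, 5, 30]
Pass 3: Select minimum 5 at index 2, swap -> [0, 2, 5, 5, 30]


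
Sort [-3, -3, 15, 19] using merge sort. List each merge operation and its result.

Divide and conquer:
  Merge [-3] + [-3] -> [-3, -3]
  Merge [15] + [19] -> [15, 19]
  Merge [-3, -3] + [15, 19] -> [-3, -3, 15, 19]


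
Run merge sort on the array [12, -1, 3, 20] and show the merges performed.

Divide and conquer:
  Merge [12] + [-1] -> [-1, 12]
  Merge [3] + [20] -> [3, 20]
  Merge [-1, 12] + [3, 20] -> [-1, 3, 12, 20]


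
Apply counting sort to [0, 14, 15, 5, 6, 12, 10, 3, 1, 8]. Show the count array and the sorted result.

Count array: [1, 1, 0, 1, 0, 1, 1, 0, 1, 0, 1, 0, 1, 0, 1, 1]
(count[i] = number of elements equal to i)
Cumulative count: [1, 2, 2, 3, 3, 4, 5, 5, 6, 6, 7, 7, 8, 8, 9, 10]
Sorted: [0, 1, 3, 5, 6, 8, 10, 12, 14, 15]


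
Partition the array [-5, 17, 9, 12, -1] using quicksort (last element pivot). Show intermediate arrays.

Partition 1: pivot=-1 at index 1 -> [-5, -1, 9, 12, 17]
Partition 2: pivot=17 at index 4 -> [-5, -1, 9, 12, 17]
Partition 3: pivot=12 at index 3 -> [-5, -1, 9, 12, 17]


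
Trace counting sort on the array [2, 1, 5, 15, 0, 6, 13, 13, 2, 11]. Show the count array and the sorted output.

Count array: [1, 1, 2, 0, 0, 1, 1, 0, 0, 0, 0, 1, 0, 2, 0, 1]
(count[i] = number of elements equal to i)
Cumulative count: [1, 2, 4, 4, 4, 5, 6, 6, 6, 6, 6, 7, 7, 9, 9, 10]
Sorted: [0, 1, 2, 2, 5, 6, 11, 13, 13, 15]


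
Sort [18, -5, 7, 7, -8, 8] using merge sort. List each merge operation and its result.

Divide and conquer:
  Merge [-5] + [7] -> [-5, 7]
  Merge [18] + [-5, 7] -> [-5, 7, 18]
  Merge [-8] + [8] -> [-8, 8]
  Merge [7] + [-8, 8] -> [-8, 7, 8]
  Merge [-5, 7, 18] + [-8, 7, 8] -> [-8, -5, 7, 7, 8, 18]


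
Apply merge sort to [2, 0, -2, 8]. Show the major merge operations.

Divide and conquer:
  Merge [2] + [0] -> [0, 2]
  Merge [-2] + [8] -> [-2, 8]
  Merge [0, 2] + [-2, 8] -> [-2, 0, 2, 8]


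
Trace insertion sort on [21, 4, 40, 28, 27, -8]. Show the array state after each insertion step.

First element 21 is already 'sorted'
Insert 4: shifted 1 elements -> [4, 21, 40, 28, 27, -8]
Insert 40: shifted 0 elements -> [4, 21, 40, 28, 27, -8]
Insert 28: shifted 1 elements -> [4, 21, 28, 40, 27, -8]
Insert 27: shifted 2 elements -> [4, 21, 27, 28, 40, -8]
Insert -8: shifted 5 elements -> [-8, 4, 21, 27, 28, 40]


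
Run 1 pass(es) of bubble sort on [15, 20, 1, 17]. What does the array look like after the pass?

After pass 1: [15, 1, 17, 20] (2 swaps)
Total swaps: 2


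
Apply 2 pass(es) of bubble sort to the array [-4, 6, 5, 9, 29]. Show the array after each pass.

After pass 1: [-4, 5, 6, 9, 29] (1 swaps)
After pass 2: [-4, 5, 6, 9, 29] (0 swaps)
Total swaps: 1


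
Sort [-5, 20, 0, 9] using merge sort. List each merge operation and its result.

Divide and conquer:
  Merge [-5] + [20] -> [-5, 20]
  Merge [0] + [9] -> [0, 9]
  Merge [-5, 20] + [0, 9] -> [-5, 0, 9, 20]


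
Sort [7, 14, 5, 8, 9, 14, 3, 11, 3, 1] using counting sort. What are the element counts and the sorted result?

Count array: [0, 1, 0, 2, 0, 1, 0, 1, 1, 1, 0, 1, 0, 0, 2]
(count[i] = number of elements equal to i)
Cumulative count: [0, 1, 1, 3, 3, 4, 4, 5, 6, 7, 7, 8, 8, 8, 10]
Sorted: [1, 3, 3, 5, 7, 8, 9, 11, 14, 14]


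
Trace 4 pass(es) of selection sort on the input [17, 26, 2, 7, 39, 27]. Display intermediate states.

Pass 1: Select minimum 2 at index 2, swap -> [2, 26, 17, 7, 39, 27]
Pass 2: Select minimum 7 at index 3, swap -> [2, 7, 17, 26, 39, 27]
Pass 3: Select minimum 17 at index 2, swap -> [2, 7, 17, 26, 39, 27]
Pass 4: Select minimum 26 at index 3, swap -> [2, 7, 17, 26, 39, 27]


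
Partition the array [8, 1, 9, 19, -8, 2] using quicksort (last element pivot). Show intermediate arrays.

Partition 1: pivot=2 at index 2 -> [1, -8, 2, 19, 8, 9]
Partition 2: pivot=-8 at index 0 -> [-8, 1, 2, 19, 8, 9]
Partition 3: pivot=9 at index 4 -> [-8, 1, 2, 8, 9, 19]


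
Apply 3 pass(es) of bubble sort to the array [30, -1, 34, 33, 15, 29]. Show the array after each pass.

After pass 1: [-1, 30, 33, 15, 29, 34] (4 swaps)
After pass 2: [-1, 30, 15, 29, 33, 34] (2 swaps)
After pass 3: [-1, 15, 29, 30, 33, 34] (2 swaps)
Total swaps: 8


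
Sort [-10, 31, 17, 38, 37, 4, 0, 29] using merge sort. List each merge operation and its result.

Divide and conquer:
  Merge [-10] + [31] -> [-10, 31]
  Merge [17] + [38] -> [17, 38]
  Merge [-10, 31] + [17, 38] -> [-10, 17, 31, 38]
  Merge [37] + [4] -> [4, 37]
  Merge [0] + [29] -> [0, 29]
  Merge [4, 37] + [0, 29] -> [0, 4, 29, 37]
  Merge [-10, 17, 31, 38] + [0, 4, 29, 37] -> [-10, 0, 4, 17, 29, 31, 37, 38]


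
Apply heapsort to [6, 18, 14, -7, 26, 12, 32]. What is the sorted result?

Build heap: [32, 26, 14, -7, 18, 12, 6]
Extract 32: [26, 18, 14, -7, 6, 12, 32]
Extract 26: [18, 12, 14, -7, 6, 26, 32]
Extract 18: [14, 12, 6, -7, 18, 26, 32]
Extract 14: [12, -7, 6, 14, 18, 26, 32]
Extract 12: [6, -7, 12, 14, 18, 26, 32]
Extract 6: [-7, 6, 12, 14, 18, 26, 32]


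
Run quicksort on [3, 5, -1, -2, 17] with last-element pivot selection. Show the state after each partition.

Partition 1: pivot=17 at index 4 -> [3, 5, -1, -2, 17]
Partition 2: pivot=-2 at index 0 -> [-2, 5, -1, 3, 17]
Partition 3: pivot=3 at index 2 -> [-2, -1, 3, 5, 17]


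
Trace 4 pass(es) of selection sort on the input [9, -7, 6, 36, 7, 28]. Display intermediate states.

Pass 1: Select minimum -7 at index 1, swap -> [-7, 9, 6, 36, 7, 28]
Pass 2: Select minimum 6 at index 2, swap -> [-7, 6, 9, 36, 7, 28]
Pass 3: Select minimum 7 at index 4, swap -> [-7, 6, 7, 36, 9, 28]
Pass 4: Select minimum 9 at index 4, swap -> [-7, 6, 7, 9, 36, 28]


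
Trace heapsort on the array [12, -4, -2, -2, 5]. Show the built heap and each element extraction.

Build heap: [12, 5, -2, -2, -4]
Extract 12: [5, -2, -2, -4, 12]
Extract 5: [-2, -4, -2, 5, 12]
Extract -2: [-2, -4, -2, 5, 12]
Extract -2: [-4, -2, -2, 5, 12]


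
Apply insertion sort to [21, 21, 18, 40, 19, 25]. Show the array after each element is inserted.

First element 21 is already 'sorted'
Insert 21: shifted 0 elements -> [21, 21, 18, 40, 19, 25]
Insert 18: shifted 2 elements -> [18, 21, 21, 40, 19, 25]
Insert 40: shifted 0 elements -> [18, 21, 21, 40, 19, 25]
Insert 19: shifted 3 elements -> [18, 19, 21, 21, 40, 25]
Insert 25: shifted 1 elements -> [18, 19, 21, 21, 25, 40]


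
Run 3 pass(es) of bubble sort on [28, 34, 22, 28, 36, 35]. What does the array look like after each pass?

After pass 1: [28, 22, 28, 34, 35, 36] (3 swaps)
After pass 2: [22, 28, 28, 34, 35, 36] (1 swaps)
After pass 3: [22, 28, 28, 34, 35, 36] (0 swaps)
Total swaps: 4


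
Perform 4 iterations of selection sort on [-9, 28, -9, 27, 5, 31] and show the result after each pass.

Pass 1: Select minimum -9 at index 0, swap -> [-9, 28, -9, 27, 5, 31]
Pass 2: Select minimum -9 at index 2, swap -> [-9, -9, 28, 27, 5, 31]
Pass 3: Select minimum 5 at index 4, swap -> [-9, -9, 5, 27, 28, 31]
Pass 4: Select minimum 27 at index 3, swap -> [-9, -9, 5, 27, 28, 31]


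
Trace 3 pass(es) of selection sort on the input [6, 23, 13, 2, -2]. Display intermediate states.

Pass 1: Select minimum -2 at index 4, swap -> [-2, 23, 13, 2, 6]
Pass 2: Select minimum 2 at index 3, swap -> [-2, 2, 13, 23, 6]
Pass 3: Select minimum 6 at index 4, swap -> [-2, 2, 6, 23, 13]


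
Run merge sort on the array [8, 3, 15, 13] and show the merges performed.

Divide and conquer:
  Merge [8] + [3] -> [3, 8]
  Merge [15] + [13] -> [13, 15]
  Merge [3, 8] + [13, 15] -> [3, 8, 13, 15]


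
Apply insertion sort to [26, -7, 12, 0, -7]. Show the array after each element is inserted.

First element 26 is already 'sorted'
Insert -7: shifted 1 elements -> [-7, 26, 12, 0, -7]
Insert 12: shifted 1 elements -> [-7, 12, 26, 0, -7]
Insert 0: shifted 2 elements -> [-7, 0, 12, 26, -7]
Insert -7: shifted 3 elements -> [-7, -7, 0, 12, 26]


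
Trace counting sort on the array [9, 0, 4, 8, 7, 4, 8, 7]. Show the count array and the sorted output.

Count array: [1, 0, 0, 0, 2, 0, 0, 2, 2, 1]
(count[i] = number of elements equal to i)
Cumulative count: [1, 1, 1, 1, 3, 3, 3, 5, 7, 8]
Sorted: [0, 4, 4, 7, 7, 8, 8, 9]


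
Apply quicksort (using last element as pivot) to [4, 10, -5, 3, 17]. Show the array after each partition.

Partition 1: pivot=17 at index 4 -> [4, 10, -5, 3, 17]
Partition 2: pivot=3 at index 1 -> [-5, 3, 4, 10, 17]
Partition 3: pivot=10 at index 3 -> [-5, 3, 4, 10, 17]


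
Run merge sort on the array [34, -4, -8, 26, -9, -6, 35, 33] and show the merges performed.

Divide and conquer:
  Merge [34] + [-4] -> [-4, 34]
  Merge [-8] + [26] -> [-8, 26]
  Merge [-4, 34] + [-8, 26] -> [-8, -4, 26, 34]
  Merge [-9] + [-6] -> [-9, -6]
  Merge [35] + [33] -> [33, 35]
  Merge [-9, -6] + [33, 35] -> [-9, -6, 33, 35]
  Merge [-8, -4, 26, 34] + [-9, -6, 33, 35] -> [-9, -8, -6, -4, 26, 33, 34, 35]


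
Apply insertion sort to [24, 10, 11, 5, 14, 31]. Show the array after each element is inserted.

First element 24 is already 'sorted'
Insert 10: shifted 1 elements -> [10, 24, 11, 5, 14, 31]
Insert 11: shifted 1 elements -> [10, 11, 24, 5, 14, 31]
Insert 5: shifted 3 elements -> [5, 10, 11, 24, 14, 31]
Insert 14: shifted 1 elements -> [5, 10, 11, 14, 24, 31]
Insert 31: shifted 0 elements -> [5, 10, 11, 14, 24, 31]


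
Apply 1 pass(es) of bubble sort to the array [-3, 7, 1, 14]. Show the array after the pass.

After pass 1: [-3, 1, 7, 14] (1 swaps)
Total swaps: 1


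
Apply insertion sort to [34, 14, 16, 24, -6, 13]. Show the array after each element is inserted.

First element 34 is already 'sorted'
Insert 14: shifted 1 elements -> [14, 34, 16, 24, -6, 13]
Insert 16: shifted 1 elements -> [14, 16, 34, 24, -6, 13]
Insert 24: shifted 1 elements -> [14, 16, 24, 34, -6, 13]
Insert -6: shifted 4 elements -> [-6, 14, 16, 24, 34, 13]
Insert 13: shifted 4 elements -> [-6, 13, 14, 16, 24, 34]


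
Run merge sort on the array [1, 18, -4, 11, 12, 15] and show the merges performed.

Divide and conquer:
  Merge [18] + [-4] -> [-4, 18]
  Merge [1] + [-4, 18] -> [-4, 1, 18]
  Merge [12] + [15] -> [12, 15]
  Merge [11] + [12, 15] -> [11, 12, 15]
  Merge [-4, 1, 18] + [11, 12, 15] -> [-4, 1, 11, 12, 15, 18]


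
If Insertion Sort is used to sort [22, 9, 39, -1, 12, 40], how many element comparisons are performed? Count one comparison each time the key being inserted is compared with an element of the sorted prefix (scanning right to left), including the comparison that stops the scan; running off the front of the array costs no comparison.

Insert 9: 22 > 9 (shift), reached front = 1 comparison(s) -> [9, 22, 39, -1, 12, 40]
Insert 39: 22 <= 39 (stop) = 1 comparison(s) -> [9, 22, 39, -1, 12, 40]
Insert -1: 39 > -1 (shift), 22 > -1 (shift), 9 > -1 (shift), reached front = 3 comparison(s) -> [-1, 9, 22, 39, 12, 40]
Insert 12: 39 > 12 (shift), 22 > 12 (shift), 9 <= 12 (stop) = 3 comparison(s) -> [-1, 9, 12, 22, 39, 40]
Insert 40: 39 <= 40 (stop) = 1 comparison(s) -> [-1, 9, 12, 22, 39, 40]
Total comparisons: 1 + 1 + 3 + 3 + 1 = 9


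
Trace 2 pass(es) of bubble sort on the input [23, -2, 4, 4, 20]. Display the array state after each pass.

After pass 1: [-2, 4, 4, 20, 23] (4 swaps)
After pass 2: [-2, 4, 4, 20, 23] (0 swaps)
Total swaps: 4


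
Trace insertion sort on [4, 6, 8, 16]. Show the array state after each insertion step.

First element 4 is already 'sorted'
Insert 6: shifted 0 elements -> [4, 6, 8, 16]
Insert 8: shifted 0 elements -> [4, 6, 8, 16]
Insert 16: shifted 0 elements -> [4, 6, 8, 16]


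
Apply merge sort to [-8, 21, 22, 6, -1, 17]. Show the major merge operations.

Divide and conquer:
  Merge [21] + [22] -> [21, 22]
  Merge [-8] + [21, 22] -> [-8, 21, 22]
  Merge [-1] + [17] -> [-1, 17]
  Merge [6] + [-1, 17] -> [-1, 6, 17]
  Merge [-8, 21, 22] + [-1, 6, 17] -> [-8, -1, 6, 17, 21, 22]


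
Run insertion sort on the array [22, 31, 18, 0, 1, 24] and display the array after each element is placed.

First element 22 is already 'sorted'
Insert 31: shifted 0 elements -> [22, 31, 18, 0, 1, 24]
Insert 18: shifted 2 elements -> [18, 22, 31, 0, 1, 24]
Insert 0: shifted 3 elements -> [0, 18, 22, 31, 1, 24]
Insert 1: shifted 3 elements -> [0, 1, 18, 22, 31, 24]
Insert 24: shifted 1 elements -> [0, 1, 18, 22, 24, 31]


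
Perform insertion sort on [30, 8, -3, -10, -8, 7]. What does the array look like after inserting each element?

First element 30 is already 'sorted'
Insert 8: shifted 1 elements -> [8, 30, -3, -10, -8, 7]
Insert -3: shifted 2 elements -> [-3, 8, 30, -10, -8, 7]
Insert -10: shifted 3 elements -> [-10, -3, 8, 30, -8, 7]
Insert -8: shifted 3 elements -> [-10, -8, -3, 8, 30, 7]
Insert 7: shifted 2 elements -> [-10, -8, -3, 7, 8, 30]


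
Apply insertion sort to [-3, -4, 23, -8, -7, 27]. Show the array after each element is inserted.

First element -3 is already 'sorted'
Insert -4: shifted 1 elements -> [-4, -3, 23, -8, -7, 27]
Insert 23: shifted 0 elements -> [-4, -3, 23, -8, -7, 27]
Insert -8: shifted 3 elements -> [-8, -4, -3, 23, -7, 27]
Insert -7: shifted 3 elements -> [-8, -7, -4, -3, 23, 27]
Insert 27: shifted 0 elements -> [-8, -7, -4, -3, 23, 27]


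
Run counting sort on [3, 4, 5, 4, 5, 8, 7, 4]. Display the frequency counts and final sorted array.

Count array: [0, 0, 0, 1, 3, 2, 0, 1, 1]
(count[i] = number of elements equal to i)
Cumulative count: [0, 0, 0, 1, 4, 6, 6, 7, 8]
Sorted: [3, 4, 4, 4, 5, 5, 7, 8]


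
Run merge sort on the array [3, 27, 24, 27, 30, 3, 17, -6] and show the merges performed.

Divide and conquer:
  Merge [3] + [27] -> [3, 27]
  Merge [24] + [27] -> [24, 27]
  Merge [3, 27] + [24, 27] -> [3, 24, 27, 27]
  Merge [30] + [3] -> [3, 30]
  Merge [17] + [-6] -> [-6, 17]
  Merge [3, 30] + [-6, 17] -> [-6, 3, 17, 30]
  Merge [3, 24, 27, 27] + [-6, 3, 17, 30] -> [-6, 3, 3, 17, 24, 27, 27, 30]


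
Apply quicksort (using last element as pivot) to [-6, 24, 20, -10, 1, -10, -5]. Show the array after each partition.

Partition 1: pivot=-5 at index 3 -> [-6, -10, -10, -5, 1, 20, 24]
Partition 2: pivot=-10 at index 1 -> [-10, -10, -6, -5, 1, 20, 24]
Partition 3: pivot=24 at index 6 -> [-10, -10, -6, -5, 1, 20, 24]
Partition 4: pivot=20 at index 5 -> [-10, -10, -6, -5, 1, 20, 24]


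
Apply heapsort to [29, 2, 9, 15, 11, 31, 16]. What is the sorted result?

Build heap: [31, 15, 29, 2, 11, 9, 16]
Extract 31: [29, 15, 16, 2, 11, 9, 31]
Extract 29: [16, 15, 9, 2, 11, 29, 31]
Extract 16: [15, 11, 9, 2, 16, 29, 31]
Extract 15: [11, 2, 9, 15, 16, 29, 31]
Extract 11: [9, 2, 11, 15, 16, 29, 31]
Extract 9: [2, 9, 11, 15, 16, 29, 31]


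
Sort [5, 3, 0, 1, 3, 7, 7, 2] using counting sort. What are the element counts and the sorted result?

Count array: [1, 1, 1, 2, 0, 1, 0, 2]
(count[i] = number of elements equal to i)
Cumulative count: [1, 2, 3, 5, 5, 6, 6, 8]
Sorted: [0, 1, 2, 3, 3, 5, 7, 7]


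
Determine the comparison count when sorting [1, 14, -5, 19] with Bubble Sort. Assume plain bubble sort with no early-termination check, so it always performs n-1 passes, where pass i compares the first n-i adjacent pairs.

Pass 1: compare adjacent pairs (0,1)..(2,3) = 3 comparison(s), 1 swap(s) -> [1, -5, 14, 19]
Pass 2: compare adjacent pairs (0,1)..(1,2) = 2 comparison(s), 1 swap(s) -> [-5, 1, 14, 19]
Pass 3: compare adjacent pairs (0,1)..(0,1) = 1 comparison(s), 0 swap(s) -> [-5, 1, 14, 19]
Total comparisons: 3 + 2 + 1 = 6


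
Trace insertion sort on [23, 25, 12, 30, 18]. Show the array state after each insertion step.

First element 23 is already 'sorted'
Insert 25: shifted 0 elements -> [23, 25, 12, 30, 18]
Insert 12: shifted 2 elements -> [12, 23, 25, 30, 18]
Insert 30: shifted 0 elements -> [12, 23, 25, 30, 18]
Insert 18: shifted 3 elements -> [12, 18, 23, 25, 30]


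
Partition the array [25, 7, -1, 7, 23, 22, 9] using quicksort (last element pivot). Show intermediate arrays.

Partition 1: pivot=9 at index 3 -> [7, -1, 7, 9, 23, 22, 25]
Partition 2: pivot=7 at index 2 -> [7, -1, 7, 9, 23, 22, 25]
Partition 3: pivot=-1 at index 0 -> [-1, 7, 7, 9, 23, 22, 25]
Partition 4: pivot=25 at index 6 -> [-1, 7, 7, 9, 23, 22, 25]
Partition 5: pivot=22 at index 4 -> [-1, 7, 7, 9, 22, 23, 25]


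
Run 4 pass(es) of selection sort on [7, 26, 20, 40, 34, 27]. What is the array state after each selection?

Pass 1: Select minimum 7 at index 0, swap -> [7, 26, 20, 40, 34, 27]
Pass 2: Select minimum 20 at index 2, swap -> [7, 20, 26, 40, 34, 27]
Pass 3: Select minimum 26 at index 2, swap -> [7, 20, 26, 40, 34, 27]
Pass 4: Select minimum 27 at index 5, swap -> [7, 20, 26, 27, 34, 40]


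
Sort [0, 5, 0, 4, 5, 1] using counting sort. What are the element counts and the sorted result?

Count array: [2, 1, 0, 0, 1, 2]
(count[i] = number of elements equal to i)
Cumulative count: [2, 3, 3, 3, 4, 6]
Sorted: [0, 0, 1, 4, 5, 5]


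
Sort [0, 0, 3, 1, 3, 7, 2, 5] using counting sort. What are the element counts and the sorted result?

Count array: [2, 1, 1, 2, 0, 1, 0, 1]
(count[i] = number of elements equal to i)
Cumulative count: [2, 3, 4, 6, 6, 7, 7, 8]
Sorted: [0, 0, 1, 2, 3, 3, 5, 7]


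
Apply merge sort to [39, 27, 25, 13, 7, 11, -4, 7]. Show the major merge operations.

Divide and conquer:
  Merge [39] + [27] -> [27, 39]
  Merge [25] + [13] -> [13, 25]
  Merge [27, 39] + [13, 25] -> [13, 25, 27, 39]
  Merge [7] + [11] -> [7, 11]
  Merge [-4] + [7] -> [-4, 7]
  Merge [7, 11] + [-4, 7] -> [-4, 7, 7, 11]
  Merge [13, 25, 27, 39] + [-4, 7, 7, 11] -> [-4, 7, 7, 11, 13, 25, 27, 39]


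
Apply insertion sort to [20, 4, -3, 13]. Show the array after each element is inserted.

First element 20 is already 'sorted'
Insert 4: shifted 1 elements -> [4, 20, -3, 13]
Insert -3: shifted 2 elements -> [-3, 4, 20, 13]
Insert 13: shifted 1 elements -> [-3, 4, 13, 20]


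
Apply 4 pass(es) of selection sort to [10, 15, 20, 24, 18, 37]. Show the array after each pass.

Pass 1: Select minimum 10 at index 0, swap -> [10, 15, 20, 24, 18, 37]
Pass 2: Select minimum 15 at index 1, swap -> [10, 15, 20, 24, 18, 37]
Pass 3: Select minimum 18 at index 4, swap -> [10, 15, 18, 24, 20, 37]
Pass 4: Select minimum 20 at index 4, swap -> [10, 15, 18, 20, 24, 37]


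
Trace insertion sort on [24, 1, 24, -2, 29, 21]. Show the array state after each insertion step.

First element 24 is already 'sorted'
Insert 1: shifted 1 elements -> [1, 24, 24, -2, 29, 21]
Insert 24: shifted 0 elements -> [1, 24, 24, -2, 29, 21]
Insert -2: shifted 3 elements -> [-2, 1, 24, 24, 29, 21]
Insert 29: shifted 0 elements -> [-2, 1, 24, 24, 29, 21]
Insert 21: shifted 3 elements -> [-2, 1, 21, 24, 24, 29]


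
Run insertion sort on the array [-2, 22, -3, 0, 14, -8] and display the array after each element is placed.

First element -2 is already 'sorted'
Insert 22: shifted 0 elements -> [-2, 22, -3, 0, 14, -8]
Insert -3: shifted 2 elements -> [-3, -2, 22, 0, 14, -8]
Insert 0: shifted 1 elements -> [-3, -2, 0, 22, 14, -8]
Insert 14: shifted 1 elements -> [-3, -2, 0, 14, 22, -8]
Insert -8: shifted 5 elements -> [-8, -3, -2, 0, 14, 22]


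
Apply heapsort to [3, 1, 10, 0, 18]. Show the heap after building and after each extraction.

Build heap: [18, 3, 10, 0, 1]
Extract 18: [10, 3, 1, 0, 18]
Extract 10: [3, 0, 1, 10, 18]
Extract 3: [1, 0, 3, 10, 18]
Extract 1: [0, 1, 3, 10, 18]


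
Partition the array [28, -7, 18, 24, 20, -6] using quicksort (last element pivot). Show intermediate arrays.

Partition 1: pivot=-6 at index 1 -> [-7, -6, 18, 24, 20, 28]
Partition 2: pivot=28 at index 5 -> [-7, -6, 18, 24, 20, 28]
Partition 3: pivot=20 at index 3 -> [-7, -6, 18, 20, 24, 28]


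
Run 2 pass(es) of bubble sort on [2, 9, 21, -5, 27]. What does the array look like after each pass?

After pass 1: [2, 9, -5, 21, 27] (1 swaps)
After pass 2: [2, -5, 9, 21, 27] (1 swaps)
Total swaps: 2


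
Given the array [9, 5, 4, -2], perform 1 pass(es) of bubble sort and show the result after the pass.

After pass 1: [5, 4, -2, 9] (3 swaps)
Total swaps: 3


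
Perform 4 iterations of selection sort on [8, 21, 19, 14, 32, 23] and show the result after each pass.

Pass 1: Select minimum 8 at index 0, swap -> [8, 21, 19, 14, 32, 23]
Pass 2: Select minimum 14 at index 3, swap -> [8, 14, 19, 21, 32, 23]
Pass 3: Select minimum 19 at index 2, swap -> [8, 14, 19, 21, 32, 23]
Pass 4: Select minimum 21 at index 3, swap -> [8, 14, 19, 21, 32, 23]


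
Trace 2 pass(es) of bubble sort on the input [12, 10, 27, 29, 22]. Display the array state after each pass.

After pass 1: [10, 12, 27, 22, 29] (2 swaps)
After pass 2: [10, 12, 22, 27, 29] (1 swaps)
Total swaps: 3


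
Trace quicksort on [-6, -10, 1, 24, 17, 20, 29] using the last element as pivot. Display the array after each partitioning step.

Partition 1: pivot=29 at index 6 -> [-6, -10, 1, 24, 17, 20, 29]
Partition 2: pivot=20 at index 4 -> [-6, -10, 1, 17, 20, 24, 29]
Partition 3: pivot=17 at index 3 -> [-6, -10, 1, 17, 20, 24, 29]
Partition 4: pivot=1 at index 2 -> [-6, -10, 1, 17, 20, 24, 29]
Partition 5: pivot=-10 at index 0 -> [-10, -6, 1, 17, 20, 24, 29]


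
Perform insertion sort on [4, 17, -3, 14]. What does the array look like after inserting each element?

First element 4 is already 'sorted'
Insert 17: shifted 0 elements -> [4, 17, -3, 14]
Insert -3: shifted 2 elements -> [-3, 4, 17, 14]
Insert 14: shifted 1 elements -> [-3, 4, 14, 17]


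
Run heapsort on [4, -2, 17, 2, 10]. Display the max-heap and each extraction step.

Build heap: [17, 10, 4, 2, -2]
Extract 17: [10, 2, 4, -2, 17]
Extract 10: [4, 2, -2, 10, 17]
Extract 4: [2, -2, 4, 10, 17]
Extract 2: [-2, 2, 4, 10, 17]


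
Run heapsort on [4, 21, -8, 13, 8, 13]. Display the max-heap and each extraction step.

Build heap: [21, 13, 13, 4, 8, -8]
Extract 21: [13, 8, 13, 4, -8, 21]
Extract 13: [13, 8, -8, 4, 13, 21]
Extract 13: [8, 4, -8, 13, 13, 21]
Extract 8: [4, -8, 8, 13, 13, 21]
Extract 4: [-8, 4, 8, 13, 13, 21]


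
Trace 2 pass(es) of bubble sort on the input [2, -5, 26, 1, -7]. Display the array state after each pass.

After pass 1: [-5, 2, 1, -7, 26] (3 swaps)
After pass 2: [-5, 1, -7, 2, 26] (2 swaps)
Total swaps: 5


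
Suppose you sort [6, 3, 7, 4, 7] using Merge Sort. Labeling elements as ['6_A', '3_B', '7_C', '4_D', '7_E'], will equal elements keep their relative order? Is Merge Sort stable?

Trace Merge Sort on the labeled array (the key is the number; the letter only tracks identity):
  Merge [6_A] + [3_B] -> [3_B, 6_A]
  Merge [4_D] + [7_E] -> [4_D, 7_E]
  Merge [7_C] + [4_D, 7_E] -> [4_D, 7_C, 7_E]
  Merge [3_B, 6_A] + [4_D, 7_C, 7_E] -> [3_B, 4_D, 6_A, 7_C, 7_E]
Final order: [3_B, 4_D, 6_A, 7_C, 7_E]
Equal keys:
  value 7: originally 7_C, 7_E; after sorting 7_C, 7_E -> order preserved
All equal keys kept their original relative order. Merge Sort is stable: when the heads of the two halves are equal the merge takes from the left half first.
Answer: Stable


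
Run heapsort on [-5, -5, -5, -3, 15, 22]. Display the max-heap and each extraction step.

Build heap: [22, 15, -5, -3, -5, -5]
Extract 22: [15, -3, -5, -5, -5, 22]
Extract 15: [-3, -5, -5, -5, 15, 22]
Extract -3: [-5, -5, -5, -3, 15, 22]
Extract -5: [-5, -5, -5, -3, 15, 22]
Extract -5: [-5, -5, -5, -3, 15, 22]


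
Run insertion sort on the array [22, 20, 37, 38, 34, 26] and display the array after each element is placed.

First element 22 is already 'sorted'
Insert 20: shifted 1 elements -> [20, 22, 37, 38, 34, 26]
Insert 37: shifted 0 elements -> [20, 22, 37, 38, 34, 26]
Insert 38: shifted 0 elements -> [20, 22, 37, 38, 34, 26]
Insert 34: shifted 2 elements -> [20, 22, 34, 37, 38, 26]
Insert 26: shifted 3 elements -> [20, 22, 26, 34, 37, 38]


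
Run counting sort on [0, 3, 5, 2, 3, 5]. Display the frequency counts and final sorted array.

Count array: [1, 0, 1, 2, 0, 2]
(count[i] = number of elements equal to i)
Cumulative count: [1, 1, 2, 4, 4, 6]
Sorted: [0, 2, 3, 3, 5, 5]


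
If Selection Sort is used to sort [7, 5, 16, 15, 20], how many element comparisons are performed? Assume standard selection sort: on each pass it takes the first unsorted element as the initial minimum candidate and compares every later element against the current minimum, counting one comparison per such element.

Pass 1: scan indices 1..4 for the minimum = 4 comparison(s); min is 5, place at index 0 -> [5, 7, 16, 15, 20]
Pass 2: scan indices 2..4 for the minimum = 3 comparison(s); min is 7, place at index 1 -> [5, 7, 16, 15, 20]
Pass 3: scan indices 3..4 for the minimum = 2 comparison(s); min is 15, place at index 2 -> [5, 7, 15, 16, 20]
Pass 4: scan indices 4..4 for the minimum = 1 comparison(s); min is 16, place at index 3 -> [5, 7, 15, 16, 20]
Selection sort always scans the whole unsorted suffix, so the count is (n-1) + (n-2) + ... + 1 = n(n-1)/2 = 5*4/2 = 10 regardless of the input order.
Total comparisons: 4 + 3 + 2 + 1 = 10


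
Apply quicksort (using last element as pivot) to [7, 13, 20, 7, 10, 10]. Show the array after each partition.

Partition 1: pivot=10 at index 3 -> [7, 7, 10, 10, 20, 13]
Partition 2: pivot=10 at index 2 -> [7, 7, 10, 10, 20, 13]
Partition 3: pivot=7 at index 1 -> [7, 7, 10, 10, 20, 13]
Partition 4: pivot=13 at index 4 -> [7, 7, 10, 10, 13, 20]


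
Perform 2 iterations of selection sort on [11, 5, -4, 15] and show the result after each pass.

Pass 1: Select minimum -4 at index 2, swap -> [-4, 5, 11, 15]
Pass 2: Select minimum 5 at index 1, swap -> [-4, 5, 11, 15]


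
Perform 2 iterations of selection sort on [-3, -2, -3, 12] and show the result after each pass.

Pass 1: Select minimum -3 at index 0, swap -> [-3, -2, -3, 12]
Pass 2: Select minimum -3 at index 2, swap -> [-3, -3, -2, 12]


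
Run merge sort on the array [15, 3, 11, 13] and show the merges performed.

Divide and conquer:
  Merge [15] + [3] -> [3, 15]
  Merge [11] + [13] -> [11, 13]
  Merge [3, 15] + [11, 13] -> [3, 11, 13, 15]


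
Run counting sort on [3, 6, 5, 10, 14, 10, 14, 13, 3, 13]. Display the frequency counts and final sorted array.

Count array: [0, 0, 0, 2, 0, 1, 1, 0, 0, 0, 2, 0, 0, 2, 2]
(count[i] = number of elements equal to i)
Cumulative count: [0, 0, 0, 2, 2, 3, 4, 4, 4, 4, 6, 6, 6, 8, 10]
Sorted: [3, 3, 5, 6, 10, 10, 13, 13, 14, 14]


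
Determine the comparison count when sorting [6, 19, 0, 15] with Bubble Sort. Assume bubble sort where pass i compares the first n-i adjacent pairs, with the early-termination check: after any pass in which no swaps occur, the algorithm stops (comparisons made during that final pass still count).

Pass 1: compare adjacent pairs (0,1)..(2,3) = 3 comparison(s), 2 swap(s) -> [6, 0, 15, 19]
Pass 2: compare adjacent pairs (0,1)..(1,2) = 2 comparison(s), 1 swap(s) -> [0, 6, 15, 19]
Pass 3: compare adjacent pairs (0,1)..(0,1) = 1 comparison(s), 0 swap(s) -> [0, 6, 15, 19]
No swaps in this pass, so bubble sort stops here.
Total comparisons: 3 + 2 + 1 = 6


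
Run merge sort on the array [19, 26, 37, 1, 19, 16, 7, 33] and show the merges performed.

Divide and conquer:
  Merge [19] + [26] -> [19, 26]
  Merge [37] + [1] -> [1, 37]
  Merge [19, 26] + [1, 37] -> [1, 19, 26, 37]
  Merge [19] + [16] -> [16, 19]
  Merge [7] + [33] -> [7, 33]
  Merge [16, 19] + [7, 33] -> [7, 16, 19, 33]
  Merge [1, 19, 26, 37] + [7, 16, 19, 33] -> [1, 7, 16, 19, 19, 26, 33, 37]


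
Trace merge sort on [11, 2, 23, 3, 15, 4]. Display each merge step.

Divide and conquer:
  Merge [2] + [23] -> [2, 23]
  Merge [11] + [2, 23] -> [2, 11, 23]
  Merge [15] + [4] -> [4, 15]
  Merge [3] + [4, 15] -> [3, 4, 15]
  Merge [2, 11, 23] + [3, 4, 15] -> [2, 3, 4, 11, 15, 23]


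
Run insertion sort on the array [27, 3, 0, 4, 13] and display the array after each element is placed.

First element 27 is already 'sorted'
Insert 3: shifted 1 elements -> [3, 27, 0, 4, 13]
Insert 0: shifted 2 elements -> [0, 3, 27, 4, 13]
Insert 4: shifted 1 elements -> [0, 3, 4, 27, 13]
Insert 13: shifted 1 elements -> [0, 3, 4, 13, 27]


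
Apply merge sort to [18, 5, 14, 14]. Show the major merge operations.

Divide and conquer:
  Merge [18] + [5] -> [5, 18]
  Merge [14] + [14] -> [14, 14]
  Merge [5, 18] + [14, 14] -> [5, 14, 14, 18]


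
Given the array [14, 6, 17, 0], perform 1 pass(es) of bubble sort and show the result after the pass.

After pass 1: [6, 14, 0, 17] (2 swaps)
Total swaps: 2


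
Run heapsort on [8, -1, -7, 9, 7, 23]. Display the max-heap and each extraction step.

Build heap: [23, 9, 8, -1, 7, -7]
Extract 23: [9, 7, 8, -1, -7, 23]
Extract 9: [8, 7, -7, -1, 9, 23]
Extract 8: [7, -1, -7, 8, 9, 23]
Extract 7: [-1, -7, 7, 8, 9, 23]
Extract -1: [-7, -1, 7, 8, 9, 23]


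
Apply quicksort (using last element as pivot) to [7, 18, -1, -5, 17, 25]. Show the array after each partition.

Partition 1: pivot=25 at index 5 -> [7, 18, -1, -5, 17, 25]
Partition 2: pivot=17 at index 3 -> [7, -1, -5, 17, 18, 25]
Partition 3: pivot=-5 at index 0 -> [-5, -1, 7, 17, 18, 25]
Partition 4: pivot=7 at index 2 -> [-5, -1, 7, 17, 18, 25]


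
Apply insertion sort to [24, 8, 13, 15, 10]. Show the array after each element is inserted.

First element 24 is already 'sorted'
Insert 8: shifted 1 elements -> [8, 24, 13, 15, 10]
Insert 13: shifted 1 elements -> [8, 13, 24, 15, 10]
Insert 15: shifted 1 elements -> [8, 13, 15, 24, 10]
Insert 10: shifted 3 elements -> [8, 10, 13, 15, 24]


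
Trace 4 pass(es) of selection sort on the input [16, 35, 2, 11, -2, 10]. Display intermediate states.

Pass 1: Select minimum -2 at index 4, swap -> [-2, 35, 2, 11, 16, 10]
Pass 2: Select minimum 2 at index 2, swap -> [-2, 2, 35, 11, 16, 10]
Pass 3: Select minimum 10 at index 5, swap -> [-2, 2, 10, 11, 16, 35]
Pass 4: Select minimum 11 at index 3, swap -> [-2, 2, 10, 11, 16, 35]


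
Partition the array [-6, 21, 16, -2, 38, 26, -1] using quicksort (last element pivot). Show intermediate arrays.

Partition 1: pivot=-1 at index 2 -> [-6, -2, -1, 21, 38, 26, 16]
Partition 2: pivot=-2 at index 1 -> [-6, -2, -1, 21, 38, 26, 16]
Partition 3: pivot=16 at index 3 -> [-6, -2, -1, 16, 38, 26, 21]
Partition 4: pivot=21 at index 4 -> [-6, -2, -1, 16, 21, 26, 38]
Partition 5: pivot=38 at index 6 -> [-6, -2, -1, 16, 21, 26, 38]


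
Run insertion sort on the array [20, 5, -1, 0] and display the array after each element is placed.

First element 20 is already 'sorted'
Insert 5: shifted 1 elements -> [5, 20, -1, 0]
Insert -1: shifted 2 elements -> [-1, 5, 20, 0]
Insert 0: shifted 2 elements -> [-1, 0, 5, 20]


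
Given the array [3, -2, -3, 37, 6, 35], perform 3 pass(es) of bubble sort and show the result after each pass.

After pass 1: [-2, -3, 3, 6, 35, 37] (4 swaps)
After pass 2: [-3, -2, 3, 6, 35, 37] (1 swaps)
After pass 3: [-3, -2, 3, 6, 35, 37] (0 swaps)
Total swaps: 5


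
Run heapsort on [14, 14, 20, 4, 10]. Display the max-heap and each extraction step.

Build heap: [20, 14, 14, 4, 10]
Extract 20: [14, 10, 14, 4, 20]
Extract 14: [14, 10, 4, 14, 20]
Extract 14: [10, 4, 14, 14, 20]
Extract 10: [4, 10, 14, 14, 20]


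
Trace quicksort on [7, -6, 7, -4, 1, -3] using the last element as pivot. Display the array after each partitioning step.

Partition 1: pivot=-3 at index 2 -> [-6, -4, -3, 7, 1, 7]
Partition 2: pivot=-4 at index 1 -> [-6, -4, -3, 7, 1, 7]
Partition 3: pivot=7 at index 5 -> [-6, -4, -3, 7, 1, 7]
Partition 4: pivot=1 at index 3 -> [-6, -4, -3, 1, 7, 7]


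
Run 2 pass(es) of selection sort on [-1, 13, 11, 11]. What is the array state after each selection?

Pass 1: Select minimum -1 at index 0, swap -> [-1, 13, 11, 11]
Pass 2: Select minimum 11 at index 2, swap -> [-1, 11, 13, 11]


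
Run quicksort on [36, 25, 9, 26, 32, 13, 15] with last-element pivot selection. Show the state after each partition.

Partition 1: pivot=15 at index 2 -> [9, 13, 15, 26, 32, 25, 36]
Partition 2: pivot=13 at index 1 -> [9, 13, 15, 26, 32, 25, 36]
Partition 3: pivot=36 at index 6 -> [9, 13, 15, 26, 32, 25, 36]
Partition 4: pivot=25 at index 3 -> [9, 13, 15, 25, 32, 26, 36]
Partition 5: pivot=26 at index 4 -> [9, 13, 15, 25, 26, 32, 36]


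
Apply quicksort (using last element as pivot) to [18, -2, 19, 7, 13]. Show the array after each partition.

Partition 1: pivot=13 at index 2 -> [-2, 7, 13, 18, 19]
Partition 2: pivot=7 at index 1 -> [-2, 7, 13, 18, 19]
Partition 3: pivot=19 at index 4 -> [-2, 7, 13, 18, 19]


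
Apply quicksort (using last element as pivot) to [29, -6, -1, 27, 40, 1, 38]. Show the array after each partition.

Partition 1: pivot=38 at index 5 -> [29, -6, -1, 27, 1, 38, 40]
Partition 2: pivot=1 at index 2 -> [-6, -1, 1, 27, 29, 38, 40]
Partition 3: pivot=-1 at index 1 -> [-6, -1, 1, 27, 29, 38, 40]
Partition 4: pivot=29 at index 4 -> [-6, -1, 1, 27, 29, 38, 40]


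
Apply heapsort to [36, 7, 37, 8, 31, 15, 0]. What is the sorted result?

Build heap: [37, 31, 36, 8, 7, 15, 0]
Extract 37: [36, 31, 15, 8, 7, 0, 37]
Extract 36: [31, 8, 15, 0, 7, 36, 37]
Extract 31: [15, 8, 7, 0, 31, 36, 37]
Extract 15: [8, 0, 7, 15, 31, 36, 37]
Extract 8: [7, 0, 8, 15, 31, 36, 37]
Extract 7: [0, 7, 8, 15, 31, 36, 37]


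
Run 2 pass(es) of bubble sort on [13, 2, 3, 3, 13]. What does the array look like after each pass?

After pass 1: [2, 3, 3, 13, 13] (3 swaps)
After pass 2: [2, 3, 3, 13, 13] (0 swaps)
Total swaps: 3


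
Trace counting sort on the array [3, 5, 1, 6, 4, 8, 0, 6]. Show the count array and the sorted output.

Count array: [1, 1, 0, 1, 1, 1, 2, 0, 1]
(count[i] = number of elements equal to i)
Cumulative count: [1, 2, 2, 3, 4, 5, 7, 7, 8]
Sorted: [0, 1, 3, 4, 5, 6, 6, 8]


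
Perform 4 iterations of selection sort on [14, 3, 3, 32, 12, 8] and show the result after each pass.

Pass 1: Select minimum 3 at index 1, swap -> [3, 14, 3, 32, 12, 8]
Pass 2: Select minimum 3 at index 2, swap -> [3, 3, 14, 32, 12, 8]
Pass 3: Select minimum 8 at index 5, swap -> [3, 3, 8, 32, 12, 14]
Pass 4: Select minimum 12 at index 4, swap -> [3, 3, 8, 12, 32, 14]


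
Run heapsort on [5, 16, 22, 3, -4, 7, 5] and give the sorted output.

Build heap: [22, 16, 7, 3, -4, 5, 5]
Extract 22: [16, 5, 7, 3, -4, 5, 22]
Extract 16: [7, 5, 5, 3, -4, 16, 22]
Extract 7: [5, 3, 5, -4, 7, 16, 22]
Extract 5: [5, 3, -4, 5, 7, 16, 22]
Extract 5: [3, -4, 5, 5, 7, 16, 22]
Extract 3: [-4, 3, 5, 5, 7, 16, 22]


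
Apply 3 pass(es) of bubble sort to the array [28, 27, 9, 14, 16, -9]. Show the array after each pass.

After pass 1: [27, 9, 14, 16, -9, 28] (5 swaps)
After pass 2: [9, 14, 16, -9, 27, 28] (4 swaps)
After pass 3: [9, 14, -9, 16, 27, 28] (1 swaps)
Total swaps: 10


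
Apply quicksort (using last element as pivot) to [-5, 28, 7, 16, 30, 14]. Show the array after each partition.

Partition 1: pivot=14 at index 2 -> [-5, 7, 14, 16, 30, 28]
Partition 2: pivot=7 at index 1 -> [-5, 7, 14, 16, 30, 28]
Partition 3: pivot=28 at index 4 -> [-5, 7, 14, 16, 28, 30]


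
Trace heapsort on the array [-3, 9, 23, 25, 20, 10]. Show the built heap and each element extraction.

Build heap: [25, 20, 23, 9, -3, 10]
Extract 25: [23, 20, 10, 9, -3, 25]
Extract 23: [20, 9, 10, -3, 23, 25]
Extract 20: [10, 9, -3, 20, 23, 25]
Extract 10: [9, -3, 10, 20, 23, 25]
Extract 9: [-3, 9, 10, 20, 23, 25]


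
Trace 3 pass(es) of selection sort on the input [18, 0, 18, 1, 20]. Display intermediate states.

Pass 1: Select minimum 0 at index 1, swap -> [0, 18, 18, 1, 20]
Pass 2: Select minimum 1 at index 3, swap -> [0, 1, 18, 18, 20]
Pass 3: Select minimum 18 at index 2, swap -> [0, 1, 18, 18, 20]


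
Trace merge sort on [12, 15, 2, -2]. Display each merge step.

Divide and conquer:
  Merge [12] + [15] -> [12, 15]
  Merge [2] + [-2] -> [-2, 2]
  Merge [12, 15] + [-2, 2] -> [-2, 2, 12, 15]


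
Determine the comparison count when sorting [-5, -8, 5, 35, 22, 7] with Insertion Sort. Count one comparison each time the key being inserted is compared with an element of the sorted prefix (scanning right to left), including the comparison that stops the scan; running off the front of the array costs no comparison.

Insert -8: -5 > -8 (shift), reached front = 1 comparison(s) -> [-8, -5, 5, 35, 22, 7]
Insert 5: -5 <= 5 (stop) = 1 comparison(s) -> [-8, -5, 5, 35, 22, 7]
Insert 35: 5 <= 35 (stop) = 1 comparison(s) -> [-8, -5, 5, 35, 22, 7]
Insert 22: 35 > 22 (shift), 5 <= 22 (stop) = 2 comparison(s) -> [-8, -5, 5, 22, 35, 7]
Insert 7: 35 > 7 (shift), 22 > 7 (shift), 5 <= 7 (stop) = 3 comparison(s) -> [-8, -5, 5, 7, 22, 35]
Total comparisons: 1 + 1 + 1 + 2 + 3 = 8
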